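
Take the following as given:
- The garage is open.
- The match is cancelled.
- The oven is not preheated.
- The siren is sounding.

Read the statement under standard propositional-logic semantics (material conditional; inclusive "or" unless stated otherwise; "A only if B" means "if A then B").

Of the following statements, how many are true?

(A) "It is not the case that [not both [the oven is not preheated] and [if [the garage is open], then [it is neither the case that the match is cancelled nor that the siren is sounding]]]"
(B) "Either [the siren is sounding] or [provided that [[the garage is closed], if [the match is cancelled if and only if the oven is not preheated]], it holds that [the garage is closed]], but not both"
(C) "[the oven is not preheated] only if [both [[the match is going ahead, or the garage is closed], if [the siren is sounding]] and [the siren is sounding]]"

Let Q = "the oven is preheated" (F), V = "the garage is closed" (F), L = "the match is cancelled" (T), G = "the siren is sounding" (T).

(A): Formalization: ~(~Q nand (~V -> (L nor G)))

~Q = ~F = T
~V = ~F = T
L nor G = T nor T = F
~V -> (L nor G) = T -> F = F
~Q nand (~V -> (L nor G)) = T nand F = T
~(~Q nand (~V -> (L nor G))) = ~T = F
So (A) is false.

(B): Parsed as G xor (((L <-> ~Q) -> V) -> V)

~Q = ~F = T
L <-> ~Q = T <-> T = T
(L <-> ~Q) -> V = T -> F = F
((L <-> ~Q) -> V) -> V = F -> F = T
G xor (((L <-> ~Q) -> V) -> V) = T xor T = F
So (B) is false.

(C): Parsed as ~Q -> ((G -> (~L | V)) & G)

~Q = ~F = T
~L = ~T = F
~L | V = F | F = F
G -> (~L | V) = T -> F = F
(G -> (~L | V)) & G = F & T = F
~Q -> ((G -> (~L | V)) & G) = T -> F = F
So (C) is false.

0 of the 3 statements are true (none).

0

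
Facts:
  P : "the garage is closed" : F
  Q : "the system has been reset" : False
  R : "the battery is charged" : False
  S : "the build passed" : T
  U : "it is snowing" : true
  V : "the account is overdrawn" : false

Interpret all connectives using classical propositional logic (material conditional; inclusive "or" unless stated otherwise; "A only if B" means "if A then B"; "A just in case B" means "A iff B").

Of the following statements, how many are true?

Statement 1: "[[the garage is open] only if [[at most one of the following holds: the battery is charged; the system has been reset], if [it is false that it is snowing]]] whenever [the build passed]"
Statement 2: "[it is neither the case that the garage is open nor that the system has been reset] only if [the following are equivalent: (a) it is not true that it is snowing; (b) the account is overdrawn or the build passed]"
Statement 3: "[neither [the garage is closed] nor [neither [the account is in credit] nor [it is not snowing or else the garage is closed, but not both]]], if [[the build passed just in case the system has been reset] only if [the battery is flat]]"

3

Statement 1: This is S -> (not P -> (not U -> (R nand Q))).

not P = not False = True
not U = not True = False
R nand Q = False nand False = True
not U -> (R nand Q) = False -> True = True
not P -> (not U -> (R nand Q)) = True -> True = True
S -> (not P -> (not U -> (R nand Q))) = True -> True = True
Thus Statement 1 is true.

Statement 2: This is (not P nor Q) -> (not U iff (V or S)).

not P = not False = True
not P nor Q = True nor False = False
not U = not True = False
V or S = False or True = True
not U iff (V or S) = False iff True = False
(not P nor Q) -> (not U iff (V or S)) = False -> False = True
So Statement 2 is true.

Statement 3: In symbols: ((S iff Q) -> not R) -> (P nor (not V nor (not U xor P)))

S iff Q = True iff False = False
not R = not False = True
(S iff Q) -> not R = False -> True = True
not V = not False = True
not U = not True = False
not U xor P = False xor False = False
not V nor (not U xor P) = True nor False = False
P nor (not V nor (not U xor P)) = False nor False = True
((S iff Q) -> not R) -> (P nor (not V nor (not U xor P))) = True -> True = True
So Statement 3 is true.

Count: 3.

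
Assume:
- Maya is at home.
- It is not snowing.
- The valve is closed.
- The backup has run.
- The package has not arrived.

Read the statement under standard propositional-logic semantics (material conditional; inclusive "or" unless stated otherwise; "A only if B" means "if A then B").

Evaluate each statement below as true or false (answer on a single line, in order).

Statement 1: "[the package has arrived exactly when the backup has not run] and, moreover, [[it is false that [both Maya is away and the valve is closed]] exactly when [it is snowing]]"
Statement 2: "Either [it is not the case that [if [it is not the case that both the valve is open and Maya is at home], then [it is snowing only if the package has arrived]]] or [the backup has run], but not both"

Statement 1 false, Statement 2 true

Let P = "the package has arrived" (F), G = "the backup has run" (T), M = "Maya is at home" (T), Q = "the valve is open" (F), R = "it is snowing" (F).

Statement 1: This is (P ↔ ¬G) ∧ (¬(¬M ∧ ¬Q) ↔ R).

¬G = ¬T = F
P ↔ ¬G = F ↔ F = T
¬M = ¬T = F
¬Q = ¬F = T
¬M ∧ ¬Q = F ∧ T = F
¬(¬M ∧ ¬Q) = ¬F = T
¬(¬M ∧ ¬Q) ↔ R = T ↔ F = F
(P ↔ ¬G) ∧ (¬(¬M ∧ ¬Q) ↔ R) = T ∧ F = F
Thus Statement 1 is false.

Statement 2: In symbols: ¬((Q ↑ M) → (R → P)) ⊕ G

Q ↑ M = F ↑ T = T
R → P = F → F = T
(Q ↑ M) → (R → P) = T → T = T
¬((Q ↑ M) → (R → P)) = ¬T = F
¬((Q ↑ M) → (R → P)) ⊕ G = F ⊕ T = T
Thus Statement 2 is true.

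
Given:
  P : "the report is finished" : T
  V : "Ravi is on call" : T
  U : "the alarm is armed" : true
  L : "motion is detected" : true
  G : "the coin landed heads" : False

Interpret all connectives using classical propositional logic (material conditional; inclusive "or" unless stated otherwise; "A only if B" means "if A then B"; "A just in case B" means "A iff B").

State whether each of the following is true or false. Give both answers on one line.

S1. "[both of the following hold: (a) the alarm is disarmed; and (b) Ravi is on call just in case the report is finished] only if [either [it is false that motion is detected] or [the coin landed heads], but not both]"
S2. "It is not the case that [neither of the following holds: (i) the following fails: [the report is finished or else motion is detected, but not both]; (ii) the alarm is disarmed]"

S1 true / S2 true

S1: Formalization: (not U and (V iff P)) -> (not L xor G)

not U = not True = False
V iff P = True iff True = True
not U and (V iff P) = False and True = False
not L = not True = False
not L xor G = False xor False = False
(not U and (V iff P)) -> (not L xor G) = False -> False = True
Thus S1 is true.

S2: In symbols: not (not (P xor L) nor not U)

P xor L = True xor True = False
not (P xor L) = not False = True
not U = not True = False
not (P xor L) nor not U = True nor False = False
not (not (P xor L) nor not U) = not False = True
So S2 is true.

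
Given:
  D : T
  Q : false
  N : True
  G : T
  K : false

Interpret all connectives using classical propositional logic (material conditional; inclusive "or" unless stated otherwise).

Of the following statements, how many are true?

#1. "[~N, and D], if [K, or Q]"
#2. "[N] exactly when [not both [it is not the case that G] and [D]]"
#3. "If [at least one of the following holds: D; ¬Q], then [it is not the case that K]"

#1: This is (K or Q) -> (not N and D).

K or Q = False or False = False
not N = not True = False
not N and D = False and True = False
(K or Q) -> (not N and D) = False -> False = True
Thus #1 is true.

#2: Formalization: N iff (not G nand D)

not G = not True = False
not G nand D = False nand True = True
N iff (not G nand D) = True iff True = True
So #2 is true.

#3: This is (D or not Q) -> not K.

not Q = not False = True
D or not Q = True or True = True
not K = not False = True
(D or not Q) -> not K = True -> True = True
So #3 is true.

Count: 3.

3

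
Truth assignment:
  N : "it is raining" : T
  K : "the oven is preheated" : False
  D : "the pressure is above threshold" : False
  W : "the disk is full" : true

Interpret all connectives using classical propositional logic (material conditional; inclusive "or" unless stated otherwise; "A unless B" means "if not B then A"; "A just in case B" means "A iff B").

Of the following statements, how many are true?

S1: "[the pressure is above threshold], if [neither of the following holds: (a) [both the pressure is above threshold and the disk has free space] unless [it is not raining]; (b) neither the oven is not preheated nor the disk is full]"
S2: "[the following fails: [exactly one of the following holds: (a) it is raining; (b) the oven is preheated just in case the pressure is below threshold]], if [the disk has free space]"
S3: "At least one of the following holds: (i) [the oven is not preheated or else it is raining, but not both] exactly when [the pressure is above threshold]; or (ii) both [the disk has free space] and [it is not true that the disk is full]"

2

S1: In symbols: (((D ∧ ¬W) ∨ ¬N) ↓ (¬K ↓ W)) → D

¬W = ¬T = F
D ∧ ¬W = F ∧ F = F
¬N = ¬T = F
(D ∧ ¬W) ∨ ¬N = F ∨ F = F
¬K = ¬F = T
¬K ↓ W = T ↓ T = F
((D ∧ ¬W) ∨ ¬N) ↓ (¬K ↓ W) = F ↓ F = T
(((D ∧ ¬W) ∨ ¬N) ↓ (¬K ↓ W)) → D = T → F = F
Hence S1 is false.

S2: Parsed as ¬W → ¬(N ⊕ (K ↔ ¬D))

¬W = ¬T = F
¬D = ¬F = T
K ↔ ¬D = F ↔ T = F
N ⊕ (K ↔ ¬D) = T ⊕ F = T
¬(N ⊕ (K ↔ ¬D)) = ¬T = F
¬W → ¬(N ⊕ (K ↔ ¬D)) = F → F = T
Thus S2 is true.

S3: In symbols: ((¬K ⊕ N) ↔ D) ∨ (¬W ∧ ¬W)

¬K = ¬F = T
¬K ⊕ N = T ⊕ T = F
(¬K ⊕ N) ↔ D = F ↔ F = T
¬W = ¬T = F
¬W = ¬T = F
¬W ∧ ¬W = F ∧ F = F
((¬K ⊕ N) ↔ D) ∨ (¬W ∧ ¬W) = T ∨ F = T
Thus S3 is true.

True statements: 2.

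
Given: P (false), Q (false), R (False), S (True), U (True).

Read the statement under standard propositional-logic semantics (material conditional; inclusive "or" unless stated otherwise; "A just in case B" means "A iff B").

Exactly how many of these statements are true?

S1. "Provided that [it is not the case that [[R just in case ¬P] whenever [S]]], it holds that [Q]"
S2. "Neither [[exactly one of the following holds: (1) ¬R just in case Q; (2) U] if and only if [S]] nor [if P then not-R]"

S1: In symbols: ~(S -> (R <-> ~P)) -> Q

~P = ~F = T
R <-> ~P = F <-> T = F
S -> (R <-> ~P) = T -> F = F
~(S -> (R <-> ~P)) = ~F = T
~(S -> (R <-> ~P)) -> Q = T -> F = F
Hence S1 is false.

S2: Formalization: (((~R <-> Q) xor U) <-> S) nor (P -> ~R)

~R = ~F = T
~R <-> Q = T <-> F = F
(~R <-> Q) xor U = F xor T = T
((~R <-> Q) xor U) <-> S = T <-> T = T
~R = ~F = T
P -> ~R = F -> T = T
(((~R <-> Q) xor U) <-> S) nor (P -> ~R) = T nor T = F
So S2 is false.

0 of the 2 statements are true (none).

0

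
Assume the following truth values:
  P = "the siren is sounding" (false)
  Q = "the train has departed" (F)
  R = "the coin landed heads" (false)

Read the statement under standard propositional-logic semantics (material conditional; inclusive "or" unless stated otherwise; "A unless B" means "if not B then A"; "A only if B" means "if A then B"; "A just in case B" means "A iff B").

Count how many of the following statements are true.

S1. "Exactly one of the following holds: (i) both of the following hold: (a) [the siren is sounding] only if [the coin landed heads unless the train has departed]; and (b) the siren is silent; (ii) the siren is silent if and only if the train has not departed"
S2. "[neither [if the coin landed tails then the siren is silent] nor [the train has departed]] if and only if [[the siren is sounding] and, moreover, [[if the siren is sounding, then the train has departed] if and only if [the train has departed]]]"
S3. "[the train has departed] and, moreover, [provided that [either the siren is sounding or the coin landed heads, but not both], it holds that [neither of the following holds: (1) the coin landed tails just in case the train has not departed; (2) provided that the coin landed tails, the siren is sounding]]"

1

S1: Parsed as ((P -> (R | Q)) & ~P) xor (~P <-> ~Q)

R | Q = F | F = F
P -> (R | Q) = F -> F = T
~P = ~F = T
(P -> (R | Q)) & ~P = T & T = T
~P = ~F = T
~Q = ~F = T
~P <-> ~Q = T <-> T = T
((P -> (R | Q)) & ~P) xor (~P <-> ~Q) = T xor T = F
Hence S1 is false.

S2: This is ((~R -> ~P) nor Q) <-> (P & ((P -> Q) <-> Q)).

~R = ~F = T
~P = ~F = T
~R -> ~P = T -> T = T
(~R -> ~P) nor Q = T nor F = F
P -> Q = F -> F = T
(P -> Q) <-> Q = T <-> F = F
P & ((P -> Q) <-> Q) = F & F = F
((~R -> ~P) nor Q) <-> (P & ((P -> Q) <-> Q)) = F <-> F = T
Thus S2 is true.

S3: In symbols: Q & ((P xor R) -> ((~R <-> ~Q) nor (~R -> P)))

P xor R = F xor F = F
~R = ~F = T
~Q = ~F = T
~R <-> ~Q = T <-> T = T
~R = ~F = T
~R -> P = T -> F = F
(~R <-> ~Q) nor (~R -> P) = T nor F = F
(P xor R) -> ((~R <-> ~Q) nor (~R -> P)) = F -> F = T
Q & ((P xor R) -> ((~R <-> ~Q) nor (~R -> P))) = F & T = F
So S3 is false.

True statements: 1 (S2).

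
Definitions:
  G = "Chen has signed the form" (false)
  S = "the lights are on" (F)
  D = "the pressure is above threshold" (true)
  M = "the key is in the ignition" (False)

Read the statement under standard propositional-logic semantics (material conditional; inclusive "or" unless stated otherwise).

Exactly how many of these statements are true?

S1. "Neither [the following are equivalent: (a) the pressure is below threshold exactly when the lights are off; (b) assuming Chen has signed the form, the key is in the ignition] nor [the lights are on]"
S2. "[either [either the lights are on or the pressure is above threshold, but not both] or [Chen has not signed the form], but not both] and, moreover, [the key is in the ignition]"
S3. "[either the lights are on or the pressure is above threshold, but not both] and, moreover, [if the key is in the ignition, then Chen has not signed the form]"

2

S1: Formalization: ((~D <-> ~S) <-> (G -> M)) nor S

~D = ~T = F
~S = ~F = T
~D <-> ~S = F <-> T = F
G -> M = F -> F = T
(~D <-> ~S) <-> (G -> M) = F <-> T = F
((~D <-> ~S) <-> (G -> M)) nor S = F nor F = T
Thus S1 is true.

S2: In symbols: ((S xor D) xor ~G) & M

S xor D = F xor T = T
~G = ~F = T
(S xor D) xor ~G = T xor T = F
((S xor D) xor ~G) & M = F & F = F
Thus S2 is false.

S3: Formalization: (S xor D) & (M -> ~G)

S xor D = F xor T = T
~G = ~F = T
M -> ~G = F -> T = T
(S xor D) & (M -> ~G) = T & T = T
Thus S3 is true.

Count: 2.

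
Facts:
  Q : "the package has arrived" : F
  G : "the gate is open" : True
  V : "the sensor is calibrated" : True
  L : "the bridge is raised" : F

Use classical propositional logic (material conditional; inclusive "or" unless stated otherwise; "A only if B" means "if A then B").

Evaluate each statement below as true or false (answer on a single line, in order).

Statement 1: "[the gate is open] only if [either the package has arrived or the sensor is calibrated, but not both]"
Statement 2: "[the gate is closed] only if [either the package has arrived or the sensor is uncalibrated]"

Statement 1 T / Statement 2 T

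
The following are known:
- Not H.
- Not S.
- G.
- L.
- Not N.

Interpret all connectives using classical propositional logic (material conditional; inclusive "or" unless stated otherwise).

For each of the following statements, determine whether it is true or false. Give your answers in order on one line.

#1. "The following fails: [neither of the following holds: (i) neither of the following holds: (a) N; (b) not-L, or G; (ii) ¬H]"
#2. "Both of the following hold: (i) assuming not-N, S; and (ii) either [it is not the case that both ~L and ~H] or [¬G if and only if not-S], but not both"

#1: In symbols: ~((N nor (~L | G)) nor ~H)

~L = ~T = F
~L | G = F | T = T
N nor (~L | G) = F nor T = F
~H = ~F = T
(N nor (~L | G)) nor ~H = F nor T = F
~((N nor (~L | G)) nor ~H) = ~F = T
Hence #1 is true.

#2: Formalization: (~N -> S) & ((~L nand ~H) xor (~G <-> ~S))

~N = ~F = T
~N -> S = T -> F = F
~L = ~T = F
~H = ~F = T
~L nand ~H = F nand T = T
~G = ~T = F
~S = ~F = T
~G <-> ~S = F <-> T = F
(~L nand ~H) xor (~G <-> ~S) = T xor F = T
(~N -> S) & ((~L nand ~H) xor (~G <-> ~S)) = F & T = F
Thus #2 is false.

#1 True; #2 False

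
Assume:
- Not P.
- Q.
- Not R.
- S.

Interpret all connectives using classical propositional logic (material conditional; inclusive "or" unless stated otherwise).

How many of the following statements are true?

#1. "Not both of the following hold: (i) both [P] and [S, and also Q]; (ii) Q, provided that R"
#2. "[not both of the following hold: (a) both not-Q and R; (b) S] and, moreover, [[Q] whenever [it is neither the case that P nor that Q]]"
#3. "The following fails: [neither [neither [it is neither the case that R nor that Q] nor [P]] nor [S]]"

#1: This is (P and (S and Q)) nand (R -> Q).

S and Q = True and True = True
P and (S and Q) = False and True = False
R -> Q = False -> True = True
(P and (S and Q)) nand (R -> Q) = False nand True = True
Hence #1 is true.

#2: Parsed as ((not Q and R) nand S) and ((P nor Q) -> Q)

not Q = not True = False
not Q and R = False and False = False
(not Q and R) nand S = False nand True = True
P nor Q = False nor True = False
(P nor Q) -> Q = False -> True = True
((not Q and R) nand S) and ((P nor Q) -> Q) = True and True = True
Thus #2 is true.

#3: Parsed as not (((R nor Q) nor P) nor S)

R nor Q = False nor True = False
(R nor Q) nor P = False nor False = True
((R nor Q) nor P) nor S = True nor True = False
not (((R nor Q) nor P) nor S) = not False = True
So #3 is true.

Count: 3.

3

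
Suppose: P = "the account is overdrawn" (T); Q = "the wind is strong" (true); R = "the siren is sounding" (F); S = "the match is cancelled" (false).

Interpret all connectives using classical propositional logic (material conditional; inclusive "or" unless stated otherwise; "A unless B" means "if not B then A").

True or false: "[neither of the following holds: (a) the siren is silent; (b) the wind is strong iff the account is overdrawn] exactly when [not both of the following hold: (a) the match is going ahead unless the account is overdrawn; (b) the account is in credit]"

The statement is false.

Values: R=False, Q=True, P=True, S=False.
This is (not R nor (Q iff P)) iff ((not S or P) nand not P).

not R = not False = True
Q iff P = True iff True = True
not R nor (Q iff P) = True nor True = False
not S = not False = True
not S or P = True or True = True
not P = not True = False
(not S or P) nand not P = True nand False = True
(not R nor (Q iff P)) iff ((not S or P) nand not P) = False iff True = False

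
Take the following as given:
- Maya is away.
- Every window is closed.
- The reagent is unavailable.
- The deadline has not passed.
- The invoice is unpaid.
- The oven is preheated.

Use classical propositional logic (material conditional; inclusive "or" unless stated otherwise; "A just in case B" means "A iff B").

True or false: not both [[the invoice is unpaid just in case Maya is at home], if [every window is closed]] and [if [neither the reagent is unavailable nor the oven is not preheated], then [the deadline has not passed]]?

Let N = "a window is open" (False), M = "the invoice is paid" (False), V = "Maya is at home" (False), L = "the reagent is available" (False), H = "the oven is preheated" (True), K = "the deadline has passed" (False).
Parsed as (not N -> (not M iff V)) nand ((not L nor not H) -> not K)

not N = not False = True
not M = not False = True
not M iff V = True iff False = False
not N -> (not M iff V) = True -> False = False
not L = not False = True
not H = not True = False
not L nor not H = True nor False = False
not K = not False = True
(not L nor not H) -> not K = False -> True = True
(not N -> (not M iff V)) nand ((not L nor not H) -> not K) = False nand True = True

True.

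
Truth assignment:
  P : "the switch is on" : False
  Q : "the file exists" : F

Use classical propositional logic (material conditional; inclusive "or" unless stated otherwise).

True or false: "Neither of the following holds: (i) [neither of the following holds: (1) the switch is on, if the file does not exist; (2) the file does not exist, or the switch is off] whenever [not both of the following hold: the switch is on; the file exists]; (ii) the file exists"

Values: P=F, Q=F.
Formalization: ((P ↑ Q) → ((¬Q → P) ↓ (¬Q ∨ ¬P))) ↓ Q

P ↑ Q = F ↑ F = T
¬Q = ¬F = T
¬Q → P = T → F = F
¬Q = ¬F = T
¬P = ¬F = T
¬Q ∨ ¬P = T ∨ T = T
(¬Q → P) ↓ (¬Q ∨ ¬P) = F ↓ T = F
(P ↑ Q) → ((¬Q → P) ↓ (¬Q ∨ ¬P)) = T → F = F
((P ↑ Q) → ((¬Q → P) ↓ (¬Q ∨ ¬P))) ↓ Q = F ↓ F = T

True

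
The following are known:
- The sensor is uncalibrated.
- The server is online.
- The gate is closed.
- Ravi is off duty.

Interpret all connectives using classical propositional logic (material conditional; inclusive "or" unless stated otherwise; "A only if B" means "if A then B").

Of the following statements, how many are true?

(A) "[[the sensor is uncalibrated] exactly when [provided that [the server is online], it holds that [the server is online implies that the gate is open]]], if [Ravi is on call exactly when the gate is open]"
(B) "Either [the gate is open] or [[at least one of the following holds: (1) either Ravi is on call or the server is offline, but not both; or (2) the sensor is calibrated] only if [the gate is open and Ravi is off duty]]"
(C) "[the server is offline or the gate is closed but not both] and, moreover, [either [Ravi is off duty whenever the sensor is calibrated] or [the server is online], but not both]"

Let S = "Ravi is on call" (F), R = "the gate is open" (F), P = "the sensor is calibrated" (F), Q = "the server is online" (T).

(A): In symbols: (S ↔ R) → (¬P ↔ (Q → (Q → R)))

S ↔ R = F ↔ F = T
¬P = ¬F = T
Q → R = T → F = F
Q → (Q → R) = T → F = F
¬P ↔ (Q → (Q → R)) = T ↔ F = F
(S ↔ R) → (¬P ↔ (Q → (Q → R))) = T → F = F
Thus (A) is false.

(B): This is R ∨ (((S ⊕ ¬Q) ∨ P) → (R ∧ ¬S)).

¬Q = ¬T = F
S ⊕ ¬Q = F ⊕ F = F
(S ⊕ ¬Q) ∨ P = F ∨ F = F
¬S = ¬F = T
R ∧ ¬S = F ∧ T = F
((S ⊕ ¬Q) ∨ P) → (R ∧ ¬S) = F → F = T
R ∨ (((S ⊕ ¬Q) ∨ P) → (R ∧ ¬S)) = F ∨ T = T
Thus (B) is true.

(C): Parsed as (¬Q ⊕ ¬R) ∧ ((P → ¬S) ⊕ Q)

¬Q = ¬T = F
¬R = ¬F = T
¬Q ⊕ ¬R = F ⊕ T = T
¬S = ¬F = T
P → ¬S = F → T = T
(P → ¬S) ⊕ Q = T ⊕ T = F
(¬Q ⊕ ¬R) ∧ ((P → ¬S) ⊕ Q) = T ∧ F = F
Hence (C) is false.

1 of the 3 statements is true.

1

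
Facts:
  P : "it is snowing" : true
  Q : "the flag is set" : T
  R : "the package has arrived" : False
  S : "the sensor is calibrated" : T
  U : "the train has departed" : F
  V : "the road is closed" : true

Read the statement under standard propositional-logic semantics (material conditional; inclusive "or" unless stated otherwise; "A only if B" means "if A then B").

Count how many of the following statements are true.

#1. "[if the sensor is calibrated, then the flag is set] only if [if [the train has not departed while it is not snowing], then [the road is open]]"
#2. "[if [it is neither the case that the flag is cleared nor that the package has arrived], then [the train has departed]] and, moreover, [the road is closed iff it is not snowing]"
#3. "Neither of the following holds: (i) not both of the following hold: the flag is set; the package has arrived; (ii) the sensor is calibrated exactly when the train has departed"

1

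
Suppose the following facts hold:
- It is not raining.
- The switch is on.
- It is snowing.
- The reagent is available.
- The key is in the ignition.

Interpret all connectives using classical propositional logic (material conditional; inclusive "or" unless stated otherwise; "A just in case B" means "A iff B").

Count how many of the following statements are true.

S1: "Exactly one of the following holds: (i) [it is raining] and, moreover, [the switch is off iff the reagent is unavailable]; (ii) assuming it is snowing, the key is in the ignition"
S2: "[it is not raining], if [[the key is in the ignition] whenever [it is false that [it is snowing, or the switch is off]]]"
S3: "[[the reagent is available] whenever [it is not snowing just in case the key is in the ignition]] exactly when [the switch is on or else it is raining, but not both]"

3

Let D = "it is raining" (F), S = "the switch is on" (T), K = "the reagent is available" (T), P = "it is snowing" (T), R = "the key is in the ignition" (T).

S1: This is (D & (~S <-> ~K)) xor (P -> R).

~S = ~T = F
~K = ~T = F
~S <-> ~K = F <-> F = T
D & (~S <-> ~K) = F & T = F
P -> R = T -> T = T
(D & (~S <-> ~K)) xor (P -> R) = F xor T = T
So S1 is true.

S2: This is (~(P | ~S) -> R) -> ~D.

~S = ~T = F
P | ~S = T | F = T
~(P | ~S) = ~T = F
~(P | ~S) -> R = F -> T = T
~D = ~F = T
(~(P | ~S) -> R) -> ~D = T -> T = T
Hence S2 is true.

S3: This is ((~P <-> R) -> K) <-> (S xor D).

~P = ~T = F
~P <-> R = F <-> T = F
(~P <-> R) -> K = F -> T = T
S xor D = T xor F = T
((~P <-> R) -> K) <-> (S xor D) = T <-> T = T
Thus S3 is true.

3 of the 3 statements are true (S1, S2, S3).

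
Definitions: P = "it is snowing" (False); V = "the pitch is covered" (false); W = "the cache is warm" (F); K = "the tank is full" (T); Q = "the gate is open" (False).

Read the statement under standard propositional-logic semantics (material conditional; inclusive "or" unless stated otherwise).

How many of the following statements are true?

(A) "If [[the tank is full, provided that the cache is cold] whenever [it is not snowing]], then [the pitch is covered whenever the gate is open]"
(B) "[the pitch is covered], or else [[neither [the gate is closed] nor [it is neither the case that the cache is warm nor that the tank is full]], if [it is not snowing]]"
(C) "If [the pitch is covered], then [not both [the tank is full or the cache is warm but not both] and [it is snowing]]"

(A): In symbols: (not P -> (not W -> K)) -> (Q -> V)

not P = not False = True
not W = not False = True
not W -> K = True -> True = True
not P -> (not W -> K) = True -> True = True
Q -> V = False -> False = True
(not P -> (not W -> K)) -> (Q -> V) = True -> True = True
So (A) is true.

(B): Parsed as V or (not P -> (not Q nor (W nor K)))

not P = not False = True
not Q = not False = True
W nor K = False nor True = False
not Q nor (W nor K) = True nor False = False
not P -> (not Q nor (W nor K)) = True -> False = False
V or (not P -> (not Q nor (W nor K))) = False or False = False
So (B) is false.

(C): In symbols: V -> ((K xor W) nand P)

K xor W = True xor False = True
(K xor W) nand P = True nand False = True
V -> ((K xor W) nand P) = False -> True = True
Hence (C) is true.

True statements: 2 ((A), (C)).

2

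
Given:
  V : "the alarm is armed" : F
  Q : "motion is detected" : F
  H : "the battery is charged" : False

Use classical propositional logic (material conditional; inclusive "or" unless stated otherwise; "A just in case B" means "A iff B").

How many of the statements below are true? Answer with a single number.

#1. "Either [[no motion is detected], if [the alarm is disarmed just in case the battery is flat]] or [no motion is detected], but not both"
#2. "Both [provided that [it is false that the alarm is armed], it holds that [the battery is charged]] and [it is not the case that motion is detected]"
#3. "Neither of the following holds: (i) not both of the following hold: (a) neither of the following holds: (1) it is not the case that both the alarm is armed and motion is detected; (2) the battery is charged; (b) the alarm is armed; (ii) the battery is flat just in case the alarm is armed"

0

#1: Formalization: ((not V iff not H) -> not Q) xor not Q

not V = not False = True
not H = not False = True
not V iff not H = True iff True = True
not Q = not False = True
(not V iff not H) -> not Q = True -> True = True
not Q = not False = True
((not V iff not H) -> not Q) xor not Q = True xor True = False
So #1 is false.

#2: Formalization: (not V -> H) and not Q

not V = not False = True
not V -> H = True -> False = False
not Q = not False = True
(not V -> H) and not Q = False and True = False
So #2 is false.

#3: In symbols: (((V nand Q) nor H) nand V) nor (not H iff V)

V nand Q = False nand False = True
(V nand Q) nor H = True nor False = False
((V nand Q) nor H) nand V = False nand False = True
not H = not False = True
not H iff V = True iff False = False
(((V nand Q) nor H) nand V) nor (not H iff V) = True nor False = False
So #3 is false.

0 of the 3 statements are true (none).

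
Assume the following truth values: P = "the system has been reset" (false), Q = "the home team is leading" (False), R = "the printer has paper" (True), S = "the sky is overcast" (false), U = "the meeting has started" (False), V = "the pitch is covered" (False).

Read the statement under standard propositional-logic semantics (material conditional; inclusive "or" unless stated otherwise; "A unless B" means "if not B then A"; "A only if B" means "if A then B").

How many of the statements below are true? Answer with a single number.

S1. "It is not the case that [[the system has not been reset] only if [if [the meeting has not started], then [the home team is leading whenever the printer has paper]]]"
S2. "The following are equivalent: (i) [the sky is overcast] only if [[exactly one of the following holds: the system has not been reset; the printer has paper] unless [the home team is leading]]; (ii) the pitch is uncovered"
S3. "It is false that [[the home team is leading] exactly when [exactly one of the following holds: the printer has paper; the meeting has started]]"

3

S1: Formalization: ¬(¬P → (¬U → (R → Q)))

¬P = ¬F = T
¬U = ¬F = T
R → Q = T → F = F
¬U → (R → Q) = T → F = F
¬P → (¬U → (R → Q)) = T → F = F
¬(¬P → (¬U → (R → Q))) = ¬F = T
Thus S1 is true.

S2: This is (S → ((¬P ⊕ R) ∨ Q)) ↔ ¬V.

¬P = ¬F = T
¬P ⊕ R = T ⊕ T = F
(¬P ⊕ R) ∨ Q = F ∨ F = F
S → ((¬P ⊕ R) ∨ Q) = F → F = T
¬V = ¬F = T
(S → ((¬P ⊕ R) ∨ Q)) ↔ ¬V = T ↔ T = T
So S2 is true.

S3: This is ¬(Q ↔ (R ⊕ U)).

R ⊕ U = T ⊕ F = T
Q ↔ (R ⊕ U) = F ↔ T = F
¬(Q ↔ (R ⊕ U)) = ¬F = T
So S3 is true.

3 of the 3 statements are true.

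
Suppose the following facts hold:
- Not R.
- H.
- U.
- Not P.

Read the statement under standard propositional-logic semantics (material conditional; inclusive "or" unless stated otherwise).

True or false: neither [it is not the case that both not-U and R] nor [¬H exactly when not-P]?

false

Parsed as (~U nand R) nor (~H <-> ~P)

~U = ~T = F
~U nand R = F nand F = T
~H = ~T = F
~P = ~F = T
~H <-> ~P = F <-> T = F
(~U nand R) nor (~H <-> ~P) = T nor F = F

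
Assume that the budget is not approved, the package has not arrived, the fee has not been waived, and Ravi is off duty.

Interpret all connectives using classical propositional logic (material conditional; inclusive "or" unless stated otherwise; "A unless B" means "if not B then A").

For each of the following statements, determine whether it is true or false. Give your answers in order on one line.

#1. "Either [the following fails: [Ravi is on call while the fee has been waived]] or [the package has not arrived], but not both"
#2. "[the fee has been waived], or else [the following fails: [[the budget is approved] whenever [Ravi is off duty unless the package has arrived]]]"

Let S = "Ravi is on call" (F), R = "the fee has been waived" (F), Q = "the package has arrived" (F), P = "the budget is approved" (F).

#1: This is ¬(S ∧ R) ⊕ ¬Q.

S ∧ R = F ∧ F = F
¬(S ∧ R) = ¬F = T
¬Q = ¬F = T
¬(S ∧ R) ⊕ ¬Q = T ⊕ T = F
Hence #1 is false.

#2: In symbols: R ∨ ¬((¬S ∨ Q) → P)

¬S = ¬F = T
¬S ∨ Q = T ∨ F = T
(¬S ∨ Q) → P = T → F = F
¬((¬S ∨ Q) → P) = ¬F = T
R ∨ ¬((¬S ∨ Q) → P) = F ∨ T = T
Thus #2 is true.

#1 false; #2 true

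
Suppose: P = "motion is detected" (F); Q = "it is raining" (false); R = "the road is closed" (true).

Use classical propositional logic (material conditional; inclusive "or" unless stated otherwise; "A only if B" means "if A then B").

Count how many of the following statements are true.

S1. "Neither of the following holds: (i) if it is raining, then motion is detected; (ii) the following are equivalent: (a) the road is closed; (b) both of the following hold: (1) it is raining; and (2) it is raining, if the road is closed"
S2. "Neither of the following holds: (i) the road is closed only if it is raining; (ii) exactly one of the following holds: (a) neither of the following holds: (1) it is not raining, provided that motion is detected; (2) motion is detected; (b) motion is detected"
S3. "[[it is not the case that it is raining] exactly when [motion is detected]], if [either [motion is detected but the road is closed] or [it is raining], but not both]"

S1: Parsed as (Q -> P) nor (R <-> (Q & (R -> Q)))

Q -> P = F -> F = T
R -> Q = T -> F = F
Q & (R -> Q) = F & F = F
R <-> (Q & (R -> Q)) = T <-> F = F
(Q -> P) nor (R <-> (Q & (R -> Q))) = T nor F = F
So S1 is false.

S2: In symbols: (R -> Q) nor (((P -> ~Q) nor P) xor P)

R -> Q = T -> F = F
~Q = ~F = T
P -> ~Q = F -> T = T
(P -> ~Q) nor P = T nor F = F
((P -> ~Q) nor P) xor P = F xor F = F
(R -> Q) nor (((P -> ~Q) nor P) xor P) = F nor F = T
Hence S2 is true.

S3: Parsed as ((P & R) xor Q) -> (~Q <-> P)

P & R = F & T = F
(P & R) xor Q = F xor F = F
~Q = ~F = T
~Q <-> P = T <-> F = F
((P & R) xor Q) -> (~Q <-> P) = F -> F = T
Thus S3 is true.

Count: 2.

2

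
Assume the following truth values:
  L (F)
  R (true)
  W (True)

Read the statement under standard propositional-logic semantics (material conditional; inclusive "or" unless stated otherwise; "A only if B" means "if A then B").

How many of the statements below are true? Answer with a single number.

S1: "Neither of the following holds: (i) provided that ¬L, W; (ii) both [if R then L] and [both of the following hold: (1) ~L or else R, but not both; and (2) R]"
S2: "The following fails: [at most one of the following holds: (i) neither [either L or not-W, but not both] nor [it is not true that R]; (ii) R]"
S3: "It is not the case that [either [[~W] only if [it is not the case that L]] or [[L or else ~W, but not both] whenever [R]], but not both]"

S1: In symbols: (~L -> W) nor ((R -> L) & ((~L xor R) & R))

~L = ~F = T
~L -> W = T -> T = T
R -> L = T -> F = F
~L = ~F = T
~L xor R = T xor T = F
(~L xor R) & R = F & T = F
(R -> L) & ((~L xor R) & R) = F & F = F
(~L -> W) nor ((R -> L) & ((~L xor R) & R)) = T nor F = F
Thus S1 is false.

S2: In symbols: ~(((L xor ~W) nor ~R) nand R)

~W = ~T = F
L xor ~W = F xor F = F
~R = ~T = F
(L xor ~W) nor ~R = F nor F = T
((L xor ~W) nor ~R) nand R = T nand T = F
~(((L xor ~W) nor ~R) nand R) = ~F = T
Thus S2 is true.

S3: Formalization: ~((~W -> ~L) xor (R -> (L xor ~W)))

~W = ~T = F
~L = ~F = T
~W -> ~L = F -> T = T
~W = ~T = F
L xor ~W = F xor F = F
R -> (L xor ~W) = T -> F = F
(~W -> ~L) xor (R -> (L xor ~W)) = T xor F = T
~((~W -> ~L) xor (R -> (L xor ~W))) = ~T = F
So S3 is false.

True statements: 1 (S2).

1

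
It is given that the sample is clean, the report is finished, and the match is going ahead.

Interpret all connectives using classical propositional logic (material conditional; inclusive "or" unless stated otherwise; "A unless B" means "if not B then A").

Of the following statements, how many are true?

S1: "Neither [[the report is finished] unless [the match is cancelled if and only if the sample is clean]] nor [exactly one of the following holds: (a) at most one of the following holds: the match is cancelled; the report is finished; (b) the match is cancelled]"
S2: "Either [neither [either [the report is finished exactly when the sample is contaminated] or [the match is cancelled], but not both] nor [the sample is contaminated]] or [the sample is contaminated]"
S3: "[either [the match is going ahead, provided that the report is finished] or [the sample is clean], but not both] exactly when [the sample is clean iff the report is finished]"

Let K = "the report is finished" (T), L = "the match is cancelled" (F), N = "the sample is contaminated" (F).

S1: In symbols: (K ∨ (L ↔ ¬N)) ↓ ((L ↑ K) ⊕ L)

¬N = ¬F = T
L ↔ ¬N = F ↔ T = F
K ∨ (L ↔ ¬N) = T ∨ F = T
L ↑ K = F ↑ T = T
(L ↑ K) ⊕ L = T ⊕ F = T
(K ∨ (L ↔ ¬N)) ↓ ((L ↑ K) ⊕ L) = T ↓ T = F
Thus S1 is false.

S2: Parsed as (((K ↔ N) ⊕ L) ↓ N) ∨ N

K ↔ N = T ↔ F = F
(K ↔ N) ⊕ L = F ⊕ F = F
((K ↔ N) ⊕ L) ↓ N = F ↓ F = T
(((K ↔ N) ⊕ L) ↓ N) ∨ N = T ∨ F = T
So S2 is true.

S3: Formalization: ((K → ¬L) ⊕ ¬N) ↔ (¬N ↔ K)

¬L = ¬F = T
K → ¬L = T → T = T
¬N = ¬F = T
(K → ¬L) ⊕ ¬N = T ⊕ T = F
¬N = ¬F = T
¬N ↔ K = T ↔ T = T
((K → ¬L) ⊕ ¬N) ↔ (¬N ↔ K) = F ↔ T = F
Thus S3 is false.

1 of the 3 statements is true (S2).

1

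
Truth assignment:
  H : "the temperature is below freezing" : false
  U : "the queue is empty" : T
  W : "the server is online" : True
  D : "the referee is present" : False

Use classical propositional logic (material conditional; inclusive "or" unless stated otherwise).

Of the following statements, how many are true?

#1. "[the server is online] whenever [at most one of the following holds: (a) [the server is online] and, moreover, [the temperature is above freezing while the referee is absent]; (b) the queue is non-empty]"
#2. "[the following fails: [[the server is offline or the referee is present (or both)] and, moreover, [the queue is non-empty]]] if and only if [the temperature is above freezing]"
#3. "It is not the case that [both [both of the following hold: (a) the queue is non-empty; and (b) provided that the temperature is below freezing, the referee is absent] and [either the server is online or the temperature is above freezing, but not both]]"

#1: In symbols: ((W ∧ (¬H ∧ ¬D)) ↑ ¬U) → W

¬H = ¬F = T
¬D = ¬F = T
¬H ∧ ¬D = T ∧ T = T
W ∧ (¬H ∧ ¬D) = T ∧ T = T
¬U = ¬T = F
(W ∧ (¬H ∧ ¬D)) ↑ ¬U = T ↑ F = T
((W ∧ (¬H ∧ ¬D)) ↑ ¬U) → W = T → T = T
Hence #1 is true.

#2: Formalization: ¬((¬W ∨ D) ∧ ¬U) ↔ ¬H

¬W = ¬T = F
¬W ∨ D = F ∨ F = F
¬U = ¬T = F
(¬W ∨ D) ∧ ¬U = F ∧ F = F
¬((¬W ∨ D) ∧ ¬U) = ¬F = T
¬H = ¬F = T
¬((¬W ∨ D) ∧ ¬U) ↔ ¬H = T ↔ T = T
Hence #2 is true.

#3: In symbols: ¬((¬U ∧ (H → ¬D)) ∧ (W ⊕ ¬H))

¬U = ¬T = F
¬D = ¬F = T
H → ¬D = F → T = T
¬U ∧ (H → ¬D) = F ∧ T = F
¬H = ¬F = T
W ⊕ ¬H = T ⊕ T = F
(¬U ∧ (H → ¬D)) ∧ (W ⊕ ¬H) = F ∧ F = F
¬((¬U ∧ (H → ¬D)) ∧ (W ⊕ ¬H)) = ¬F = T
Thus #3 is true.

Count: 3.

3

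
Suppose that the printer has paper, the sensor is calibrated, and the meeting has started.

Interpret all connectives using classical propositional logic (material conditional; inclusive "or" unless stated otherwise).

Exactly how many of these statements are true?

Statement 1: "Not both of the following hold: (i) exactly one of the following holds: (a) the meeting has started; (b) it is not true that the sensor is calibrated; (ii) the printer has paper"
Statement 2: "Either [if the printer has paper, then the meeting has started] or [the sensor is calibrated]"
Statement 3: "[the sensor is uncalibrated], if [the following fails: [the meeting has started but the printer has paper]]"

Let N = "the meeting has started" (T), H = "the sensor is calibrated" (T), G = "the printer has paper" (T).

Statement 1: In symbols: (N xor ~H) nand G

~H = ~T = F
N xor ~H = T xor F = T
(N xor ~H) nand G = T nand T = F
So Statement 1 is false.

Statement 2: Formalization: (G -> N) | H

G -> N = T -> T = T
(G -> N) | H = T | T = T
So Statement 2 is true.

Statement 3: In symbols: ~(N & G) -> ~H

N & G = T & T = T
~(N & G) = ~T = F
~H = ~T = F
~(N & G) -> ~H = F -> F = T
Hence Statement 3 is true.

Count: 2.

2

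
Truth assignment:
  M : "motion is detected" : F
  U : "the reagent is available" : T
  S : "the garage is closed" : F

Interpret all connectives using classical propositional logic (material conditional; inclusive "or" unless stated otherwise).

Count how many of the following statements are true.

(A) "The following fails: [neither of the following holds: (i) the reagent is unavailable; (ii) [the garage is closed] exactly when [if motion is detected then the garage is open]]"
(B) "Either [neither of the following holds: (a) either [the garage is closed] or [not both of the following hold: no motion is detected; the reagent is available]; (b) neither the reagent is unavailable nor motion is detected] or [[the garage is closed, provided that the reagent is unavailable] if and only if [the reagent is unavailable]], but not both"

0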